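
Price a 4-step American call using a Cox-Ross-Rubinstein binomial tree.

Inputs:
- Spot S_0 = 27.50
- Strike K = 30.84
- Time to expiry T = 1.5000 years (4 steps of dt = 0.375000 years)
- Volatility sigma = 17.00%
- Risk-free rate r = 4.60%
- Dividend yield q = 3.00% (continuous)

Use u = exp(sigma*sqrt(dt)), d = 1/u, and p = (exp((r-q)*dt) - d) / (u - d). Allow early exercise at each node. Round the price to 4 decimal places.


Answer: Price = V(0,0) = 1.3623

Derivation:
dt = T/N = 0.375000
u = exp(sigma*sqrt(dt)) = 1.109715; d = 1/u = 0.901132
p = (exp((r-q)*dt) - d) / (u - d) = 0.502850
Discount per step: exp(-r*dt) = 0.982898
Stock lattice S(k, i) with i counting down-moves:
  k=0: S(0,0) = 27.5000
  k=1: S(1,0) = 30.5172; S(1,1) = 24.7811
  k=2: S(2,0) = 33.8654; S(2,1) = 27.5000; S(2,2) = 22.3311
  k=3: S(3,0) = 37.5809; S(3,1) = 30.5172; S(3,2) = 24.7811; S(3,3) = 20.1233
  k=4: S(4,0) = 41.7041; S(4,1) = 33.8654; S(4,2) = 27.5000; S(4,3) = 22.3311; S(4,4) = 18.1337
Terminal payoffs V(N, i) = max(S_T - K, 0):
  V(4,0) = 10.864092; V(4,1) = 3.025359; V(4,2) = 0.000000; V(4,3) = 0.000000; V(4,4) = 0.000000
Backward induction: V(k, i) = exp(-r*dt) * [p * V(k+1, i) + (1-p) * V(k+1, i+1)]; then take max(V_cont, immediate exercise) for American.
  V(3,0) = exp(-r*dt) * [p*10.864092 + (1-p)*3.025359] = 6.847912; exercise = 6.740900; V(3,0) = max -> 6.847912
  V(3,1) = exp(-r*dt) * [p*3.025359 + (1-p)*0.000000] = 1.495283; exercise = 0.000000; V(3,1) = max -> 1.495283
  V(3,2) = exp(-r*dt) * [p*0.000000 + (1-p)*0.000000] = 0.000000; exercise = 0.000000; V(3,2) = max -> 0.000000
  V(3,3) = exp(-r*dt) * [p*0.000000 + (1-p)*0.000000] = 0.000000; exercise = 0.000000; V(3,3) = max -> 0.000000
  V(2,0) = exp(-r*dt) * [p*6.847912 + (1-p)*1.495283] = 4.115247; exercise = 3.025359; V(2,0) = max -> 4.115247
  V(2,1) = exp(-r*dt) * [p*1.495283 + (1-p)*0.000000] = 0.739044; exercise = 0.000000; V(2,1) = max -> 0.739044
  V(2,2) = exp(-r*dt) * [p*0.000000 + (1-p)*0.000000] = 0.000000; exercise = 0.000000; V(2,2) = max -> 0.000000
  V(1,0) = exp(-r*dt) * [p*4.115247 + (1-p)*0.739044] = 2.395093; exercise = 0.000000; V(1,0) = max -> 2.395093
  V(1,1) = exp(-r*dt) * [p*0.739044 + (1-p)*0.000000] = 0.365272; exercise = 0.000000; V(1,1) = max -> 0.365272
  V(0,0) = exp(-r*dt) * [p*2.395093 + (1-p)*0.365272] = 1.362264; exercise = 0.000000; V(0,0) = max -> 1.362264


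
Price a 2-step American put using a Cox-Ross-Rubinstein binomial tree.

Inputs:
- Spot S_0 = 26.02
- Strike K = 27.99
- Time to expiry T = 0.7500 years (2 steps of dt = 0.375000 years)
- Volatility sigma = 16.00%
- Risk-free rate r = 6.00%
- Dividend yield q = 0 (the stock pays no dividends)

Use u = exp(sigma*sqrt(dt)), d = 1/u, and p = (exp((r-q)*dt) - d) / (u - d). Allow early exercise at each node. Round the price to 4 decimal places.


Answer: Price = V(0,0) = 2.2121

Derivation:
dt = T/N = 0.375000
u = exp(sigma*sqrt(dt)) = 1.102940; d = 1/u = 0.906667
p = (exp((r-q)*dt) - d) / (u - d) = 0.591460
Discount per step: exp(-r*dt) = 0.977751
Stock lattice S(k, i) with i counting down-moves:
  k=0: S(0,0) = 26.0200
  k=1: S(1,0) = 28.6985; S(1,1) = 23.5915
  k=2: S(2,0) = 31.6527; S(2,1) = 26.0200; S(2,2) = 21.3896
Terminal payoffs V(N, i) = max(K - S_T, 0):
  V(2,0) = 0.000000; V(2,1) = 1.970000; V(2,2) = 6.600369
Backward induction: V(k, i) = exp(-r*dt) * [p * V(k+1, i) + (1-p) * V(k+1, i+1)]; then take max(V_cont, immediate exercise) for American.
  V(1,0) = exp(-r*dt) * [p*0.000000 + (1-p)*1.970000] = 0.786917; exercise = 0.000000; V(1,0) = max -> 0.786917
  V(1,1) = exp(-r*dt) * [p*1.970000 + (1-p)*6.600369] = 3.775771; exercise = 4.398514; V(1,1) = max -> 4.398514
  V(0,0) = exp(-r*dt) * [p*0.786917 + (1-p)*4.398514] = 2.212062; exercise = 1.970000; V(0,0) = max -> 2.212062


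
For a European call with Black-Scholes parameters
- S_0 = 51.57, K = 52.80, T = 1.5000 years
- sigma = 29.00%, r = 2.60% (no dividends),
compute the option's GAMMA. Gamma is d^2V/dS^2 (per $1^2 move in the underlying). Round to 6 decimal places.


Answer: Gamma = 0.021255

Derivation:
d1 = 0.2210282073; d2 = -0.1341478054
phi(d1) = 0.3893154777; exp(-qT) = 1.0000000000; exp(-rT) = 0.9617507091
Gamma = exp(-qT) * phi(d1) / (S * sigma * sqrt(T)) = 1.0000000000 * 0.3893154777 / (51.5700 * 0.2900 * 1.2247448714) = 0.021255


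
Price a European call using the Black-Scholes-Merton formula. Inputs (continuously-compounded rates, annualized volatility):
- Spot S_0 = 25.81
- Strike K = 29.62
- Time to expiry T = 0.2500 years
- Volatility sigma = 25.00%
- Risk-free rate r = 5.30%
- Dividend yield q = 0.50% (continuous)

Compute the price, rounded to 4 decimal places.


d1 = (ln(S/K) + (r - q + 0.5*sigma^2) * T) / (sigma * sqrt(T)) = -0.94300236
d2 = d1 - sigma * sqrt(T) = -1.06800236
exp(-rT) = 0.98683739; exp(-qT) = 0.99875078
C = S_0 * exp(-qT) * N(d1) - K * exp(-rT) * N(d2)
N(d1) = 0.17283985; N(d2) = 0.14275972
C = 25.8100 * 0.99875078 * 0.17283985 - 29.6200 * 0.98683739 * 0.14275972 = 0.2825

Answer: Price = 0.2825


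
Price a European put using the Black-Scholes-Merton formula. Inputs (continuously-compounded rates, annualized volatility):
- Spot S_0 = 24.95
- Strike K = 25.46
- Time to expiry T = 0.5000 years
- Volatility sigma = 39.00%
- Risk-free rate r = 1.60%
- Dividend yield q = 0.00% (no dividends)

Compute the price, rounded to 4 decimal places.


Answer: Price = 2.9093

Derivation:
d1 = (ln(S/K) + (r - q + 0.5*sigma^2) * T) / (sigma * sqrt(T)) = 0.09352024
d2 = d1 - sigma * sqrt(T) = -0.18225141
exp(-rT) = 0.99203191; exp(-qT) = 1.00000000
P = K * exp(-rT) * N(-d2) - S_0 * exp(-qT) * N(-d1)
N(-d1) = 0.46274514; N(-d2) = 0.57230729
P = 25.4600 * 0.99203191 * 0.57230729 - 24.9500 * 1.00000000 * 0.46274514 = 2.9093


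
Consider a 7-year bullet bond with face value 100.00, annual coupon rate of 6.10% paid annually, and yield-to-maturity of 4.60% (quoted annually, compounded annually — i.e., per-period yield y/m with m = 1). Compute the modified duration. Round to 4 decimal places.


Coupon per period c = face * coupon_rate / m = 6.100000
Periods per year m = 1; per-period yield y/m = 0.046000
Number of cashflows N = 7
Cashflows (t years, CF_t, discount factor 1/(1+y/m)^(m*t), PV):
  t = 1.0000: CF_t = 6.100000, DF = 0.956023, PV = 5.831740
  t = 2.0000: CF_t = 6.100000, DF = 0.913980, PV = 5.575277
  t = 3.0000: CF_t = 6.100000, DF = 0.873786, PV = 5.330093
  t = 4.0000: CF_t = 6.100000, DF = 0.835359, PV = 5.095691
  t = 5.0000: CF_t = 6.100000, DF = 0.798623, PV = 4.871598
  t = 6.0000: CF_t = 6.100000, DF = 0.763501, PV = 4.657359
  t = 7.0000: CF_t = 106.100000, DF = 0.729925, PV = 77.445037
Price P = sum_t PV_t = 108.806795
First compute Macaulay numerator sum_t t * PV_t:
  t * PV_t at t = 1.0000: 5.831740
  t * PV_t at t = 2.0000: 11.150554
  t * PV_t at t = 3.0000: 15.990279
  t * PV_t at t = 4.0000: 20.382765
  t * PV_t at t = 5.0000: 24.357988
  t * PV_t at t = 6.0000: 27.944155
  t * PV_t at t = 7.0000: 542.115260
Macaulay duration D = 647.772741 / 108.806795 = 5.953422
Modified duration = D / (1 + y/m) = 5.953422 / (1 + 0.046000) = 5.691608

Answer: Modified duration = 5.6916


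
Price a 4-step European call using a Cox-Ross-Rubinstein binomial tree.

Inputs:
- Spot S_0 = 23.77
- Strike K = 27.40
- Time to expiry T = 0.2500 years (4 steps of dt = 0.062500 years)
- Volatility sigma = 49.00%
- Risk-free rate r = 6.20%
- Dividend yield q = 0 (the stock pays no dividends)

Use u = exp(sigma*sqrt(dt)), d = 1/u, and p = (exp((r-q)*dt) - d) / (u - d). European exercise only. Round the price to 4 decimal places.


Answer: Price = V(0,0) = 1.3099

Derivation:
dt = T/N = 0.062500
u = exp(sigma*sqrt(dt)) = 1.130319; d = 1/u = 0.884706
p = (exp((r-q)*dt) - d) / (u - d) = 0.485221
Discount per step: exp(-r*dt) = 0.996132
Stock lattice S(k, i) with i counting down-moves:
  k=0: S(0,0) = 23.7700
  k=1: S(1,0) = 26.8677; S(1,1) = 21.0295
  k=2: S(2,0) = 30.3691; S(2,1) = 23.7700; S(2,2) = 18.6049
  k=3: S(3,0) = 34.3267; S(3,1) = 26.8677; S(3,2) = 21.0295; S(3,3) = 16.4599
  k=4: S(4,0) = 38.8002; S(4,1) = 30.3691; S(4,2) = 23.7700; S(4,3) = 18.6049; S(4,4) = 14.5621
Terminal payoffs V(N, i) = max(S_T - K, 0):
  V(4,0) = 11.400157; V(4,1) = 2.969059; V(4,2) = 0.000000; V(4,3) = 0.000000; V(4,4) = 0.000000
Backward induction: V(k, i) = exp(-r*dt) * [p * V(k+1, i) + (1-p) * V(k+1, i+1)].
  V(3,0) = exp(-r*dt) * [p*11.400157 + (1-p)*2.969059] = 7.032697
  V(3,1) = exp(-r*dt) * [p*2.969059 + (1-p)*0.000000] = 1.435077
  V(3,2) = exp(-r*dt) * [p*0.000000 + (1-p)*0.000000] = 0.000000
  V(3,3) = exp(-r*dt) * [p*0.000000 + (1-p)*0.000000] = 0.000000
  V(2,0) = exp(-r*dt) * [p*7.032697 + (1-p)*1.435077] = 4.135103
  V(2,1) = exp(-r*dt) * [p*1.435077 + (1-p)*0.000000] = 0.693636
  V(2,2) = exp(-r*dt) * [p*0.000000 + (1-p)*0.000000] = 0.000000
  V(1,0) = exp(-r*dt) * [p*4.135103 + (1-p)*0.693636] = 2.354366
  V(1,1) = exp(-r*dt) * [p*0.693636 + (1-p)*0.000000] = 0.335265
  V(0,0) = exp(-r*dt) * [p*2.354366 + (1-p)*0.335265] = 1.309889


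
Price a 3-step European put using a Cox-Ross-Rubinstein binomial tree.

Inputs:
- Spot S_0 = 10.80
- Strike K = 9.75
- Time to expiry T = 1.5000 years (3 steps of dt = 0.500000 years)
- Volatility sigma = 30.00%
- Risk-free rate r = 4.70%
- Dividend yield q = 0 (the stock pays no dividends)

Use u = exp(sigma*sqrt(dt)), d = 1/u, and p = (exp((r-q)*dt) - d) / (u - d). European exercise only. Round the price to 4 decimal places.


dt = T/N = 0.500000
u = exp(sigma*sqrt(dt)) = 1.236311; d = 1/u = 0.808858
p = (exp((r-q)*dt) - d) / (u - d) = 0.502793
Discount per step: exp(-r*dt) = 0.976774
Stock lattice S(k, i) with i counting down-moves:
  k=0: S(0,0) = 10.8000
  k=1: S(1,0) = 13.3522; S(1,1) = 8.7357
  k=2: S(2,0) = 16.5074; S(2,1) = 10.8000; S(2,2) = 7.0659
  k=3: S(3,0) = 20.4083; S(3,1) = 13.3522; S(3,2) = 8.7357; S(3,3) = 5.7153
Terminal payoffs V(N, i) = max(K - S_T, 0):
  V(3,0) = 0.000000; V(3,1) = 0.000000; V(3,2) = 1.014335; V(3,3) = 4.034681
Backward induction: V(k, i) = exp(-r*dt) * [p * V(k+1, i) + (1-p) * V(k+1, i+1)].
  V(2,0) = exp(-r*dt) * [p*0.000000 + (1-p)*0.000000] = 0.000000
  V(2,1) = exp(-r*dt) * [p*0.000000 + (1-p)*1.014335] = 0.492621
  V(2,2) = exp(-r*dt) * [p*1.014335 + (1-p)*4.034681] = 2.457634
  V(1,0) = exp(-r*dt) * [p*0.000000 + (1-p)*0.492621] = 0.239246
  V(1,1) = exp(-r*dt) * [p*0.492621 + (1-p)*2.457634] = 1.435506
  V(0,0) = exp(-r*dt) * [p*0.239246 + (1-p)*1.435506] = 0.814664

Answer: Price = V(0,0) = 0.8147


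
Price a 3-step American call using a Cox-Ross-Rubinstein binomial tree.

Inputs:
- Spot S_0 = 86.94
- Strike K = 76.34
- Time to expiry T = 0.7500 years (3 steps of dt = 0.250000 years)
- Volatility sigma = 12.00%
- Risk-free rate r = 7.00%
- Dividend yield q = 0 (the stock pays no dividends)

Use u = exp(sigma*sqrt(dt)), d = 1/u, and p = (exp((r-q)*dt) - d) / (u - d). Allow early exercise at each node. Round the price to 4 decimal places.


Answer: Price = V(0,0) = 14.6804

Derivation:
dt = T/N = 0.250000
u = exp(sigma*sqrt(dt)) = 1.061837; d = 1/u = 0.941765
p = (exp((r-q)*dt) - d) / (u - d) = 0.632033
Discount per step: exp(-r*dt) = 0.982652
Stock lattice S(k, i) with i counting down-moves:
  k=0: S(0,0) = 86.9400
  k=1: S(1,0) = 92.3161; S(1,1) = 81.8770
  k=2: S(2,0) = 98.0246; S(2,1) = 86.9400; S(2,2) = 77.1089
  k=3: S(3,0) = 104.0861; S(3,1) = 92.3161; S(3,2) = 81.8770; S(3,3) = 72.6184
Terminal payoffs V(N, i) = max(S_T - K, 0):
  V(3,0) = 27.746078; V(3,1) = 15.976069; V(3,2) = 5.537009; V(3,3) = 0.000000
Backward induction: V(k, i) = exp(-r*dt) * [p * V(k+1, i) + (1-p) * V(k+1, i+1)]; then take max(V_cont, immediate exercise) for American.
  V(2,0) = exp(-r*dt) * [p*27.746078 + (1-p)*15.976069] = 23.008905; exercise = 21.684576; V(2,0) = max -> 23.008905
  V(2,1) = exp(-r*dt) * [p*15.976069 + (1-p)*5.537009] = 11.924328; exercise = 10.600000; V(2,1) = max -> 11.924328
  V(2,2) = exp(-r*dt) * [p*5.537009 + (1-p)*0.000000] = 3.438863; exercise = 0.768863; V(2,2) = max -> 3.438863
  V(1,0) = exp(-r*dt) * [p*23.008905 + (1-p)*11.924328] = 18.601752; exercise = 15.976069; V(1,0) = max -> 18.601752
  V(1,1) = exp(-r*dt) * [p*11.924328 + (1-p)*3.438863] = 8.649264; exercise = 5.537009; V(1,1) = max -> 8.649264
  V(0,0) = exp(-r*dt) * [p*18.601752 + (1-p)*8.649264] = 14.680398; exercise = 10.600000; V(0,0) = max -> 14.680398


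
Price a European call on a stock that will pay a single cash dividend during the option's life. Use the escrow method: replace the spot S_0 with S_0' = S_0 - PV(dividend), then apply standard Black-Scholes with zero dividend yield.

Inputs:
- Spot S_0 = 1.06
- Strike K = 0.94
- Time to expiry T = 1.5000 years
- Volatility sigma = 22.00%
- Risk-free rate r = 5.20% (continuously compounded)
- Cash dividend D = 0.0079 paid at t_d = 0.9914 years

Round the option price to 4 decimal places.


Answer: Price = 0.2191

Derivation:
PV(D) = D * exp(-r * t_d) = 0.0079 * 0.94975350 = 0.00750305
S_0' = S_0 - PV(D) = 1.0600 - 0.00750305 = 1.05249695
d1 = (ln(S_0'/K) + (r + sigma^2/2)*T) / (sigma*sqrt(T)) = 0.84374081
d2 = d1 - sigma*sqrt(T) = 0.57429694
exp(-rT) = 0.92496443
N(d1) = 0.80059287; N(d2) = 0.71711656
C = S_0' * N(d1) - K * exp(-rT) * N(d2) = 1.05249695 * 0.80059287 - 0.9400 * 0.92496443 * 0.71711656 = 0.2191


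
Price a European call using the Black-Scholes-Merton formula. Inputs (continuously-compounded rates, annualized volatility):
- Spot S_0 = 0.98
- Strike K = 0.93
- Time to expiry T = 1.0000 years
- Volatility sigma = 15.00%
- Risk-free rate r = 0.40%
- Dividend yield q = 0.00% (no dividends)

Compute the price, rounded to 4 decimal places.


Answer: Price = 0.0878

Derivation:
d1 = (ln(S/K) + (r - q + 0.5*sigma^2) * T) / (sigma * sqrt(T)) = 0.45078657
d2 = d1 - sigma * sqrt(T) = 0.30078657
exp(-rT) = 0.99600799; exp(-qT) = 1.00000000
C = S_0 * exp(-qT) * N(d1) - K * exp(-rT) * N(d2)
N(d1) = 0.67392831; N(d2) = 0.61821138
C = 0.9800 * 1.00000000 * 0.67392831 - 0.9300 * 0.99600799 * 0.61821138 = 0.0878


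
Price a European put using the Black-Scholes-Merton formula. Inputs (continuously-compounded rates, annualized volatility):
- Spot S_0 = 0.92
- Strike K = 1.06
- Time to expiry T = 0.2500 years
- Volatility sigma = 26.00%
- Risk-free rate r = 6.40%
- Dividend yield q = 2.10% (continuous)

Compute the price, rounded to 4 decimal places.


Answer: Price = 0.1384

Derivation:
d1 = (ln(S/K) + (r - q + 0.5*sigma^2) * T) / (sigma * sqrt(T)) = -0.94192705
d2 = d1 - sigma * sqrt(T) = -1.07192705
exp(-rT) = 0.98412732; exp(-qT) = 0.99476376
P = K * exp(-rT) * N(-d2) - S_0 * exp(-qT) * N(-d1)
N(-d1) = 0.82688501; N(-d2) = 0.85812360
P = 1.0600 * 0.98412732 * 0.85812360 - 0.9200 * 0.99476376 * 0.82688501 = 0.1384


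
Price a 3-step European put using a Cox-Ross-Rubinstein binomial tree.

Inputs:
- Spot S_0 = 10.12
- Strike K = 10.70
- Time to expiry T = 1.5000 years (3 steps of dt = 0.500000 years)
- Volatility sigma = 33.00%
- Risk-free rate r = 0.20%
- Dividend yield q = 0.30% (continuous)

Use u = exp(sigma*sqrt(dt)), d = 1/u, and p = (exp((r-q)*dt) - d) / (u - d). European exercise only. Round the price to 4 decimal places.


Answer: Price = V(0,0) = 2.0964

Derivation:
dt = T/N = 0.500000
u = exp(sigma*sqrt(dt)) = 1.262817; d = 1/u = 0.791880
p = (exp((r-q)*dt) - d) / (u - d) = 0.440866
Discount per step: exp(-r*dt) = 0.999000
Stock lattice S(k, i) with i counting down-moves:
  k=0: S(0,0) = 10.1200
  k=1: S(1,0) = 12.7797; S(1,1) = 8.0138
  k=2: S(2,0) = 16.1384; S(2,1) = 10.1200; S(2,2) = 6.3460
  k=3: S(3,0) = 20.3799; S(3,1) = 12.7797; S(3,2) = 8.0138; S(3,3) = 5.0253
Terminal payoffs V(N, i) = max(K - S_T, 0):
  V(3,0) = 0.000000; V(3,1) = 0.000000; V(3,2) = 2.686173; V(3,3) = 5.674736
Backward induction: V(k, i) = exp(-r*dt) * [p * V(k+1, i) + (1-p) * V(k+1, i+1)].
  V(2,0) = exp(-r*dt) * [p*0.000000 + (1-p)*0.000000] = 0.000000
  V(2,1) = exp(-r*dt) * [p*0.000000 + (1-p)*2.686173] = 1.500431
  V(2,2) = exp(-r*dt) * [p*2.686173 + (1-p)*5.674736] = 4.352827
  V(1,0) = exp(-r*dt) * [p*0.000000 + (1-p)*1.500431] = 0.838104
  V(1,1) = exp(-r*dt) * [p*1.500431 + (1-p)*4.352827] = 3.092210
  V(0,0) = exp(-r*dt) * [p*0.838104 + (1-p)*3.092210] = 2.096355


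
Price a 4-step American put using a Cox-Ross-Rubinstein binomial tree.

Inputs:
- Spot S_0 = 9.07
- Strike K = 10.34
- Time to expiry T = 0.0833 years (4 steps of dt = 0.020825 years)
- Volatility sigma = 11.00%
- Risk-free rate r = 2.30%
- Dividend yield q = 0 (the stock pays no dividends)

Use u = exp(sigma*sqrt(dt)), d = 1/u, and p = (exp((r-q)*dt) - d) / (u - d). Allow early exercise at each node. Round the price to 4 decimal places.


Answer: Price = V(0,0) = 1.2700

Derivation:
dt = T/N = 0.020825
u = exp(sigma*sqrt(dt)) = 1.016001; d = 1/u = 0.984251
p = (exp((r-q)*dt) - d) / (u - d) = 0.511121
Discount per step: exp(-r*dt) = 0.999521
Stock lattice S(k, i) with i counting down-moves:
  k=0: S(0,0) = 9.0700
  k=1: S(1,0) = 9.2151; S(1,1) = 8.9272
  k=2: S(2,0) = 9.3626; S(2,1) = 9.0700; S(2,2) = 8.7866
  k=3: S(3,0) = 9.5124; S(3,1) = 9.2151; S(3,2) = 8.9272; S(3,3) = 8.6482
  k=4: S(4,0) = 9.6646; S(4,1) = 9.3626; S(4,2) = 9.0700; S(4,3) = 8.7866; S(4,4) = 8.5120
Terminal payoffs V(N, i) = max(K - S_T, 0):
  V(4,0) = 0.675416; V(4,1) = 0.977427; V(4,2) = 1.270000; V(4,3) = 1.553431; V(4,4) = 1.828004
Backward induction: V(k, i) = exp(-r*dt) * [p * V(k+1, i) + (1-p) * V(k+1, i+1)]; then take max(V_cont, immediate exercise) for American.
  V(3,0) = exp(-r*dt) * [p*0.675416 + (1-p)*0.977427] = 0.822668; exercise = 0.827620; V(3,0) = max -> 0.827620
  V(3,1) = exp(-r*dt) * [p*0.977427 + (1-p)*1.270000] = 1.119923; exercise = 1.124874; V(3,1) = max -> 1.124874
  V(3,2) = exp(-r*dt) * [p*1.270000 + (1-p)*1.553431] = 1.407889; exercise = 1.412840; V(3,2) = max -> 1.412840
  V(3,3) = exp(-r*dt) * [p*1.553431 + (1-p)*1.828004] = 1.686856; exercise = 1.691807; V(3,3) = max -> 1.691807
  V(2,0) = exp(-r*dt) * [p*0.827620 + (1-p)*1.124874] = 0.972475; exercise = 0.977427; V(2,0) = max -> 0.977427
  V(2,1) = exp(-r*dt) * [p*1.124874 + (1-p)*1.412840] = 1.265049; exercise = 1.270000; V(2,1) = max -> 1.270000
  V(2,2) = exp(-r*dt) * [p*1.412840 + (1-p)*1.691807] = 1.548479; exercise = 1.553431; V(2,2) = max -> 1.553431
  V(1,0) = exp(-r*dt) * [p*0.977427 + (1-p)*1.270000] = 1.119923; exercise = 1.124874; V(1,0) = max -> 1.124874
  V(1,1) = exp(-r*dt) * [p*1.270000 + (1-p)*1.553431] = 1.407889; exercise = 1.412840; V(1,1) = max -> 1.412840
  V(0,0) = exp(-r*dt) * [p*1.124874 + (1-p)*1.412840] = 1.265049; exercise = 1.270000; V(0,0) = max -> 1.270000


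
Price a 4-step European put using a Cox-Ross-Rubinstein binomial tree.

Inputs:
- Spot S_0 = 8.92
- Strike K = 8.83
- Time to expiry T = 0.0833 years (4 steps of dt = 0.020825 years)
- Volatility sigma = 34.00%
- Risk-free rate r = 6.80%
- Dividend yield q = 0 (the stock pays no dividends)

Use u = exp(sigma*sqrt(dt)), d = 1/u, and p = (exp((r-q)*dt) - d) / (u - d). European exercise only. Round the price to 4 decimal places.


dt = T/N = 0.020825
u = exp(sigma*sqrt(dt)) = 1.050289; d = 1/u = 0.952119
p = (exp((r-q)*dt) - d) / (u - d) = 0.502172
Discount per step: exp(-r*dt) = 0.998585
Stock lattice S(k, i) with i counting down-moves:
  k=0: S(0,0) = 8.9200
  k=1: S(1,0) = 9.3686; S(1,1) = 8.4929
  k=2: S(2,0) = 9.8397; S(2,1) = 8.9200; S(2,2) = 8.0863
  k=3: S(3,0) = 10.3345; S(3,1) = 9.3686; S(3,2) = 8.4929; S(3,3) = 7.6991
  k=4: S(4,0) = 10.8542; S(4,1) = 9.8397; S(4,2) = 8.9200; S(4,3) = 8.0863; S(4,4) = 7.3304
Terminal payoffs V(N, i) = max(K - S_T, 0):
  V(4,0) = 0.000000; V(4,1) = 0.000000; V(4,2) = 0.000000; V(4,3) = 0.743742; V(4,4) = 1.499556
Backward induction: V(k, i) = exp(-r*dt) * [p * V(k+1, i) + (1-p) * V(k+1, i+1)].
  V(3,0) = exp(-r*dt) * [p*0.000000 + (1-p)*0.000000] = 0.000000
  V(3,1) = exp(-r*dt) * [p*0.000000 + (1-p)*0.000000] = 0.000000
  V(3,2) = exp(-r*dt) * [p*0.000000 + (1-p)*0.743742] = 0.369732
  V(3,3) = exp(-r*dt) * [p*0.743742 + (1-p)*1.499556] = 1.118423
  V(2,0) = exp(-r*dt) * [p*0.000000 + (1-p)*0.000000] = 0.000000
  V(2,1) = exp(-r*dt) * [p*0.000000 + (1-p)*0.369732] = 0.183803
  V(2,2) = exp(-r*dt) * [p*0.369732 + (1-p)*1.118423] = 0.741401
  V(1,0) = exp(-r*dt) * [p*0.000000 + (1-p)*0.183803] = 0.091373
  V(1,1) = exp(-r*dt) * [p*0.183803 + (1-p)*0.741401] = 0.460738
  V(0,0) = exp(-r*dt) * [p*0.091373 + (1-p)*0.460738] = 0.274864

Answer: Price = V(0,0) = 0.2749


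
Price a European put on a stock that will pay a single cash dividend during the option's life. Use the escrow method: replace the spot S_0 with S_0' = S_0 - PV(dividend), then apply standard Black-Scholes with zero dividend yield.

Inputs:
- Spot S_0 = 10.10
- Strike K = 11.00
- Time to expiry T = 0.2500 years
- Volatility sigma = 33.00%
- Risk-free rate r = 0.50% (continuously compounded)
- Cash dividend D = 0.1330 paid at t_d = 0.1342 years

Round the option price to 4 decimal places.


PV(D) = D * exp(-r * t_d) = 0.1330 * 0.99932923 = 0.13291079
S_0' = S_0 - PV(D) = 10.1000 - 0.13291079 = 9.96708921
d1 = (ln(S_0'/K) + (r + sigma^2/2)*T) / (sigma*sqrt(T)) = -0.50754052
d2 = d1 - sigma*sqrt(T) = -0.67254052
exp(-rT) = 0.99875078
N(-d1) = 0.69411219; N(-d2) = 0.74938017
P = K * exp(-rT) * N(-d2) - S_0' * N(-d1) = 11.0000 * 0.99875078 * 0.74938017 - 9.96708921 * 0.69411219 = 1.3146

Answer: Price = 1.3146


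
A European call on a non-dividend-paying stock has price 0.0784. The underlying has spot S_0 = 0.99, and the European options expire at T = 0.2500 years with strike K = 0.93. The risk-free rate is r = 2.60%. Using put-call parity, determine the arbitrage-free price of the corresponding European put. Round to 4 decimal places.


Answer: Put price = 0.0124

Derivation:
Put-call parity: C - P = S_0 * exp(-qT) - K * exp(-rT).
S_0 * exp(-qT) = 0.9900 * 1.00000000 = 0.99000000
K * exp(-rT) = 0.9300 * 0.99352108 = 0.92397460
P = C - S*exp(-qT) + K*exp(-rT)
P = 0.0784 - 0.99000000 + 0.92397460 = 0.0124


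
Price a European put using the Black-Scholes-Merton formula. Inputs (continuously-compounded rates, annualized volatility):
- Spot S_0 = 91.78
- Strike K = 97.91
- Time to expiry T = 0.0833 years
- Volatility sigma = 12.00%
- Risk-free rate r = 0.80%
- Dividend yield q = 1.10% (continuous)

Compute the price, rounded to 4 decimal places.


Answer: Price = 6.1876

Derivation:
d1 = (ln(S/K) + (r - q + 0.5*sigma^2) * T) / (sigma * sqrt(T)) = -1.85668009
d2 = d1 - sigma * sqrt(T) = -1.89131418
exp(-rT) = 0.99933382; exp(-qT) = 0.99908412
P = K * exp(-rT) * N(-d2) - S_0 * exp(-qT) * N(-d1)
N(-d1) = 0.96832166; N(-d2) = 0.97070879
P = 97.9100 * 0.99933382 * 0.97070879 - 91.7800 * 0.99908412 * 0.96832166 = 6.1876


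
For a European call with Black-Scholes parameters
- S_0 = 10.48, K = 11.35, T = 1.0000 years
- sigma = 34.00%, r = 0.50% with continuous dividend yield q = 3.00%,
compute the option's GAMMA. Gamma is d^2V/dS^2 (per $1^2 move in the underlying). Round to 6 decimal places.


Answer: Gamma = 0.107622

Derivation:
d1 = -0.1380854854; d2 = -0.4780854854
phi(d1) = 0.3951569174; exp(-qT) = 0.9704455335; exp(-rT) = 0.9950124792
Gamma = exp(-qT) * phi(d1) / (S * sigma * sqrt(T)) = 0.9704455335 * 0.3951569174 / (10.4800 * 0.3400 * 1.0000000000) = 0.107622


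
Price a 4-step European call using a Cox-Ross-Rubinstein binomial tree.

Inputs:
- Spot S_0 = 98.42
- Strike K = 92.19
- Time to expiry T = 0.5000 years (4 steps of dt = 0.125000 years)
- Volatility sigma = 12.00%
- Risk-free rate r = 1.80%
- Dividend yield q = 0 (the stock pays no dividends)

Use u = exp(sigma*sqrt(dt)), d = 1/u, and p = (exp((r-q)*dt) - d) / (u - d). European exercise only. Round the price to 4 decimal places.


Answer: Price = V(0,0) = 7.9651

Derivation:
dt = T/N = 0.125000
u = exp(sigma*sqrt(dt)) = 1.043339; d = 1/u = 0.958461
p = (exp((r-q)*dt) - d) / (u - d) = 0.515933
Discount per step: exp(-r*dt) = 0.997753
Stock lattice S(k, i) with i counting down-moves:
  k=0: S(0,0) = 98.4200
  k=1: S(1,0) = 102.6855; S(1,1) = 94.3317
  k=2: S(2,0) = 107.1358; S(2,1) = 98.4200; S(2,2) = 90.4133
  k=3: S(3,0) = 111.7789; S(3,1) = 102.6855; S(3,2) = 94.3317; S(3,3) = 86.6576
  k=4: S(4,0) = 116.6234; S(4,1) = 107.1358; S(4,2) = 98.4200; S(4,3) = 90.4133; S(4,4) = 83.0579
Terminal payoffs V(N, i) = max(S_T - K, 0):
  V(4,0) = 24.433368; V(4,1) = 14.945764; V(4,2) = 6.230000; V(4,3) = 0.000000; V(4,4) = 0.000000
Backward induction: V(k, i) = exp(-r*dt) * [p * V(k+1, i) + (1-p) * V(k+1, i+1)].
  V(3,0) = exp(-r*dt) * [p*24.433368 + (1-p)*14.945764] = 19.796144
  V(3,1) = exp(-r*dt) * [p*14.945764 + (1-p)*6.230000] = 10.702645
  V(3,2) = exp(-r*dt) * [p*6.230000 + (1-p)*0.000000] = 3.207041
  V(3,3) = exp(-r*dt) * [p*0.000000 + (1-p)*0.000000] = 0.000000
  V(2,0) = exp(-r*dt) * [p*19.796144 + (1-p)*10.702645] = 15.359687
  V(2,1) = exp(-r*dt) * [p*10.702645 + (1-p)*3.207041] = 7.058374
  V(2,2) = exp(-r*dt) * [p*3.207041 + (1-p)*0.000000] = 1.650901
  V(1,0) = exp(-r*dt) * [p*15.359687 + (1-p)*7.058374] = 11.315809
  V(1,1) = exp(-r*dt) * [p*7.058374 + (1-p)*1.650901] = 4.430816
  V(0,0) = exp(-r*dt) * [p*11.315809 + (1-p)*4.430816] = 7.965072


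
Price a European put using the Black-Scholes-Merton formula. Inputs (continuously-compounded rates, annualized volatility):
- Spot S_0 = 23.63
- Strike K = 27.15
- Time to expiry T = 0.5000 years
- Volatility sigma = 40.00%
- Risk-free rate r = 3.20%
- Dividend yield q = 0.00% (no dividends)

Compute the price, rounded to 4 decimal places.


d1 = (ln(S/K) + (r - q + 0.5*sigma^2) * T) / (sigma * sqrt(T)) = -0.29295418
d2 = d1 - sigma * sqrt(T) = -0.57579689
exp(-rT) = 0.98412732; exp(-qT) = 1.00000000
P = K * exp(-rT) * N(-d2) - S_0 * exp(-qT) * N(-d1)
N(-d1) = 0.61522141; N(-d2) = 0.71762376
P = 27.1500 * 0.98412732 * 0.71762376 - 23.6300 * 1.00000000 * 0.61522141 = 4.6365

Answer: Price = 4.6365


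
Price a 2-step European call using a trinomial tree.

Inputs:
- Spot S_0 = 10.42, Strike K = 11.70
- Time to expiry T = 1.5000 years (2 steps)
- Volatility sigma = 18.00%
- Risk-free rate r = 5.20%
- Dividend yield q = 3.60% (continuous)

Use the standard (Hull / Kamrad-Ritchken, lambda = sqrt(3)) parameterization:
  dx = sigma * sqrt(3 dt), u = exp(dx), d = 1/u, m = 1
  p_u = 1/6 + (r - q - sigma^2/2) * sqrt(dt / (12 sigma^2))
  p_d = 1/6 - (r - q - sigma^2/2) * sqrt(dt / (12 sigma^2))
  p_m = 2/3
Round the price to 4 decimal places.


dt = T/N = 0.750000; dx = sigma*sqrt(3*dt) = 0.270000
u = exp(dx) = 1.309964; d = 1/u = 0.763379
p_u = 0.166389, p_m = 0.666667, p_d = 0.166944
Discount per step: exp(-r*dt) = 0.961751
Stock lattice S(k, j) with j the centered position index:
  k=0: S(0,+0) = 10.4200
  k=1: S(1,-1) = 7.9544; S(1,+0) = 10.4200; S(1,+1) = 13.6498
  k=2: S(2,-2) = 6.0722; S(2,-1) = 7.9544; S(2,+0) = 10.4200; S(2,+1) = 13.6498; S(2,+2) = 17.8808
Terminal payoffs V(N, j) = max(S_T - K, 0):
  V(2,-2) = 0.000000; V(2,-1) = 0.000000; V(2,+0) = 0.000000; V(2,+1) = 1.949830; V(2,+2) = 6.180792
Backward induction: V(k, j) = exp(-r*dt) * [p_u * V(k+1, j+1) + p_m * V(k+1, j) + p_d * V(k+1, j-1)]
  V(1,-1) = exp(-r*dt) * [p_u*0.000000 + p_m*0.000000 + p_d*0.000000] = 0.000000
  V(1,+0) = exp(-r*dt) * [p_u*1.949830 + p_m*0.000000 + p_d*0.000000] = 0.312021
  V(1,+1) = exp(-r*dt) * [p_u*6.180792 + p_m*1.949830 + p_d*0.000000] = 2.239246
  V(0,+0) = exp(-r*dt) * [p_u*2.239246 + p_m*0.312021 + p_d*0.000000] = 0.558392

Answer: Price = V(0,0) = 0.5584


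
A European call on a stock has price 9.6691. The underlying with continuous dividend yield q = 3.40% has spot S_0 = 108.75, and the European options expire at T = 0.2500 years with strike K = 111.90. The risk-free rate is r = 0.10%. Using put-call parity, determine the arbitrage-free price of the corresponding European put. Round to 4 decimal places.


Answer: Put price = 13.7116

Derivation:
Put-call parity: C - P = S_0 * exp(-qT) - K * exp(-rT).
S_0 * exp(-qT) = 108.7500 * 0.99153602 = 107.82954249
K * exp(-rT) = 111.9000 * 0.99975003 = 111.87202850
P = C - S*exp(-qT) + K*exp(-rT)
P = 9.6691 - 107.82954249 + 111.87202850 = 13.7116


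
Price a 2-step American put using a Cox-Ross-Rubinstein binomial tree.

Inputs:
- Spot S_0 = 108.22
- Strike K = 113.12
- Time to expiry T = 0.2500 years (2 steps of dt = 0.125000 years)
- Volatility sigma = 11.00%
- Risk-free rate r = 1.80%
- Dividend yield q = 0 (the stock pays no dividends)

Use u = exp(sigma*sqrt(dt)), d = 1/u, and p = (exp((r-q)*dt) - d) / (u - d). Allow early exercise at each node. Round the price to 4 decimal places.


Answer: Price = V(0,0) = 5.5483

Derivation:
dt = T/N = 0.125000
u = exp(sigma*sqrt(dt)) = 1.039657; d = 1/u = 0.961856
p = (exp((r-q)*dt) - d) / (u - d) = 0.519231
Discount per step: exp(-r*dt) = 0.997753
Stock lattice S(k, i) with i counting down-moves:
  k=0: S(0,0) = 108.2200
  k=1: S(1,0) = 112.5117; S(1,1) = 104.0920
  k=2: S(2,0) = 116.9736; S(2,1) = 108.2200; S(2,2) = 100.1215
Terminal payoffs V(N, i) = max(K - S_T, 0):
  V(2,0) = 0.000000; V(2,1) = 4.900000; V(2,2) = 12.998500
Backward induction: V(k, i) = exp(-r*dt) * [p * V(k+1, i) + (1-p) * V(k+1, i+1)]; then take max(V_cont, immediate exercise) for American.
  V(1,0) = exp(-r*dt) * [p*0.000000 + (1-p)*4.900000] = 2.350474; exercise = 0.608317; V(1,0) = max -> 2.350474
  V(1,1) = exp(-r*dt) * [p*4.900000 + (1-p)*12.998500] = 8.773746; exercise = 9.027980; V(1,1) = max -> 9.027980
  V(0,0) = exp(-r*dt) * [p*2.350474 + (1-p)*9.027980] = 5.548315; exercise = 4.900000; V(0,0) = max -> 5.548315


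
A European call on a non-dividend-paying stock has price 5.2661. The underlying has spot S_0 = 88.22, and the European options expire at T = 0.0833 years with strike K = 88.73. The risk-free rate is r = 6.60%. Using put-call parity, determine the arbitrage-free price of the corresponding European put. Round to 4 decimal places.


Put-call parity: C - P = S_0 * exp(-qT) - K * exp(-rT).
S_0 * exp(-qT) = 88.2200 * 1.00000000 = 88.22000000
K * exp(-rT) = 88.7300 * 0.99451729 = 88.24351872
P = C - S*exp(-qT) + K*exp(-rT)
P = 5.2661 - 88.22000000 + 88.24351872 = 5.2896

Answer: Put price = 5.2896


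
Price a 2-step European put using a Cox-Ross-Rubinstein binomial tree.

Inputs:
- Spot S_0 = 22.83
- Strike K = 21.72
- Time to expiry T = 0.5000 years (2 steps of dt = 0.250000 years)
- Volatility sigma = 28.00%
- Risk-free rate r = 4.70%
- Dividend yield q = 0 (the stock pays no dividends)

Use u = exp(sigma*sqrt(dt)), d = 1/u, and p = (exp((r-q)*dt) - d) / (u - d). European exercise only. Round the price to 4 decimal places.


dt = T/N = 0.250000
u = exp(sigma*sqrt(dt)) = 1.150274; d = 1/u = 0.869358
p = (exp((r-q)*dt) - d) / (u - d) = 0.507131
Discount per step: exp(-r*dt) = 0.988319
Stock lattice S(k, i) with i counting down-moves:
  k=0: S(0,0) = 22.8300
  k=1: S(1,0) = 26.2608; S(1,1) = 19.8474
  k=2: S(2,0) = 30.2071; S(2,1) = 22.8300; S(2,2) = 17.2545
Terminal payoffs V(N, i) = max(K - S_T, 0):
  V(2,0) = 0.000000; V(2,1) = 0.000000; V(2,2) = 4.465457
Backward induction: V(k, i) = exp(-r*dt) * [p * V(k+1, i) + (1-p) * V(k+1, i+1)].
  V(1,0) = exp(-r*dt) * [p*0.000000 + (1-p)*0.000000] = 0.000000
  V(1,1) = exp(-r*dt) * [p*0.000000 + (1-p)*4.465457] = 2.175175
  V(0,0) = exp(-r*dt) * [p*0.000000 + (1-p)*2.175175] = 1.059553

Answer: Price = V(0,0) = 1.0596


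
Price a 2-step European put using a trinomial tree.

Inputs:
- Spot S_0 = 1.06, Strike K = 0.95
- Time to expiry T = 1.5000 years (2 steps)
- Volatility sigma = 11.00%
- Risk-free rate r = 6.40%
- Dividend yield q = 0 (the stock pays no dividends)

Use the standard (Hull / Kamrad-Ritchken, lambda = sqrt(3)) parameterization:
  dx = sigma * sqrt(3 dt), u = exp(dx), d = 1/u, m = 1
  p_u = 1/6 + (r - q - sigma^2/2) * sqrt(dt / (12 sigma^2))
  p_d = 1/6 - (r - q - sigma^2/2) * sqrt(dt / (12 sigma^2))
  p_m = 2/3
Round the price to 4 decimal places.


dt = T/N = 0.750000; dx = sigma*sqrt(3*dt) = 0.165000
u = exp(dx) = 1.179393; d = 1/u = 0.847894
p_u = 0.298371, p_m = 0.666667, p_d = 0.034962
Discount per step: exp(-r*dt) = 0.953134
Stock lattice S(k, j) with j the centered position index:
  k=0: S(0,+0) = 1.0600
  k=1: S(1,-1) = 0.8988; S(1,+0) = 1.0600; S(1,+1) = 1.2502
  k=2: S(2,-2) = 0.7621; S(2,-1) = 0.8988; S(2,+0) = 1.0600; S(2,+1) = 1.2502; S(2,+2) = 1.4744
Terminal payoffs V(N, j) = max(K - S_T, 0):
  V(2,-2) = 0.187941; V(2,-1) = 0.051233; V(2,+0) = 0.000000; V(2,+1) = 0.000000; V(2,+2) = 0.000000
Backward induction: V(k, j) = exp(-r*dt) * [p_u * V(k+1, j+1) + p_m * V(k+1, j) + p_d * V(k+1, j-1)]
  V(1,-1) = exp(-r*dt) * [p_u*0.000000 + p_m*0.051233 + p_d*0.187941] = 0.038817
  V(1,+0) = exp(-r*dt) * [p_u*0.000000 + p_m*0.000000 + p_d*0.051233] = 0.001707
  V(1,+1) = exp(-r*dt) * [p_u*0.000000 + p_m*0.000000 + p_d*0.000000] = 0.000000
  V(0,+0) = exp(-r*dt) * [p_u*0.000000 + p_m*0.001707 + p_d*0.038817] = 0.002378

Answer: Price = V(0,0) = 0.0024


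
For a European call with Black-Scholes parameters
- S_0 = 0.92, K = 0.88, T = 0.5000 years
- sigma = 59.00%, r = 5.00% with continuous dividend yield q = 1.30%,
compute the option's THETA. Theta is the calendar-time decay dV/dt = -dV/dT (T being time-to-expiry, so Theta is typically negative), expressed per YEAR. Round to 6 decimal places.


Answer: Theta = -0.155470

Derivation:
d1 = 0.3594901215; d2 = -0.0577028794
phi(d1) = 0.3739791967; exp(-qT) = 0.9935210793; exp(-rT) = 0.9753099120
Theta = -S*exp(-qT)*phi(d1)*sigma/(2*sqrt(T)) - r*K*exp(-rT)*N(d2) + q*S*exp(-qT)*N(d1)
N(d1) = 0.6403857667; N(d2) = 0.4769926500; sqrt(T) = 0.7071067812
Term 1 = -0.9200 * 0.9935210793 * 0.3739791967 * 0.5900 / (2 * 0.7071067812) = -0.1426098002
Term 2 = -0.0500 * 0.8800 * 0.9753099120 * 0.4769926500 = -0.0204694890
Term 3 = 0.0130 * 0.9200 * 0.9935210793 * 0.6403857667 = 0.0076093916
Theta = -0.1426098002 + (-0.0204694890) + (0.0076093916) = -0.155470


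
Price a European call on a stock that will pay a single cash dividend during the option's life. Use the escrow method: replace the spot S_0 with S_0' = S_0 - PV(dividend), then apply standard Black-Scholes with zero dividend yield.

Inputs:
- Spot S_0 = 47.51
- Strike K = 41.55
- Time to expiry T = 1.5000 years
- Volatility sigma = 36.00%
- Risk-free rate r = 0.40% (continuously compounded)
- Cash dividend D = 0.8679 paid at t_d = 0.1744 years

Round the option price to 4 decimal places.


PV(D) = D * exp(-r * t_d) = 0.8679 * 0.99930264 = 0.86729476
S_0' = S_0 - PV(D) = 47.5100 - 0.86729476 = 46.64270524
d1 = (ln(S_0'/K) + (r + sigma^2/2)*T) / (sigma*sqrt(T)) = 0.49629162
d2 = d1 - sigma*sqrt(T) = 0.05538347
exp(-rT) = 0.99401796
N(d1) = 0.69015566; N(d2) = 0.52208352
C = S_0' * N(d1) - K * exp(-rT) * N(d2) = 46.64270524 * 0.69015566 - 41.5500 * 0.99401796 * 0.52208352 = 10.6279

Answer: Price = 10.6279


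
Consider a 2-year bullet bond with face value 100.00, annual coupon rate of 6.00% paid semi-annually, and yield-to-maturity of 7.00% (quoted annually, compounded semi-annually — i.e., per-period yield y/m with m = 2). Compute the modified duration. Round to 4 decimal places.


Answer: Modified duration = 1.8487

Derivation:
Coupon per period c = face * coupon_rate / m = 3.000000
Periods per year m = 2; per-period yield y/m = 0.035000
Number of cashflows N = 4
Cashflows (t years, CF_t, discount factor 1/(1+y/m)^(m*t), PV):
  t = 0.5000: CF_t = 3.000000, DF = 0.966184, PV = 2.898551
  t = 1.0000: CF_t = 3.000000, DF = 0.933511, PV = 2.800532
  t = 1.5000: CF_t = 3.000000, DF = 0.901943, PV = 2.705828
  t = 2.0000: CF_t = 103.000000, DF = 0.871442, PV = 89.758549
Price P = sum_t PV_t = 98.163460
First compute Macaulay numerator sum_t t * PV_t:
  t * PV_t at t = 0.5000: 1.449275
  t * PV_t at t = 1.0000: 2.800532
  t * PV_t at t = 1.5000: 4.058742
  t * PV_t at t = 2.0000: 179.517099
Macaulay duration D = 187.825649 / 98.163460 = 1.913397
Modified duration = D / (1 + y/m) = 1.913397 / (1 + 0.035000) = 1.848693


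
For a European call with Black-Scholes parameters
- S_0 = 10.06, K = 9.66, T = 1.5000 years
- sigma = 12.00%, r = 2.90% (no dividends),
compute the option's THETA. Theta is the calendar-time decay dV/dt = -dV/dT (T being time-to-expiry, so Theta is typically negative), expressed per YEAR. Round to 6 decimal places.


Answer: Theta = -0.344959

Derivation:
d1 = 0.6455325150; d2 = 0.4985631304
phi(d1) = 0.3239083586; exp(-qT) = 1.0000000000; exp(-rT) = 0.9574325541
Theta = -S*exp(-qT)*phi(d1)*sigma/(2*sqrt(T)) - r*K*exp(-rT)*N(d2) + q*S*exp(-qT)*N(d1)
N(d1) = 0.7407089228; N(d2) = 0.6909564077; sqrt(T) = 1.2247448714
Term 1 = -10.0600 * 1.0000000000 * 0.3239083586 * 0.1200 / (2 * 1.2247448714) = -0.1596341326
Term 2 = -0.0290 * 9.6600 * 0.9574325541 * 0.6909564077 = -0.1853249805
Term 3 = 0 (no dividend yield, q = 0)
Theta = -0.1596341326 + (-0.1853249805) + (0.0000000000) = -0.344959


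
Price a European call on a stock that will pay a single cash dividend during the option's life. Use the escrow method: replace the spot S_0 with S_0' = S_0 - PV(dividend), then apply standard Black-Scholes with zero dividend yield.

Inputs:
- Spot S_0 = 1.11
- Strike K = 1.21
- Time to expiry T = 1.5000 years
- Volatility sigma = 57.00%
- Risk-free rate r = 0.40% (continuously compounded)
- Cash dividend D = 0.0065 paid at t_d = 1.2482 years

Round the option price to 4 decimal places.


Answer: Price = 0.2674

Derivation:
PV(D) = D * exp(-r * t_d) = 0.0065 * 0.99501964 = 0.00646763
S_0' = S_0 - PV(D) = 1.1100 - 0.00646763 = 1.10353237
d1 = (ln(S_0'/K) + (r + sigma^2/2)*T) / (sigma*sqrt(T)) = 0.22571249
d2 = d1 - sigma*sqrt(T) = -0.47239209
exp(-rT) = 0.99401796
N(d1) = 0.58928748; N(d2) = 0.31832348
C = S_0' * N(d1) - K * exp(-rT) * N(d2) = 1.10353237 * 0.58928748 - 1.2100 * 0.99401796 * 0.31832348 = 0.2674


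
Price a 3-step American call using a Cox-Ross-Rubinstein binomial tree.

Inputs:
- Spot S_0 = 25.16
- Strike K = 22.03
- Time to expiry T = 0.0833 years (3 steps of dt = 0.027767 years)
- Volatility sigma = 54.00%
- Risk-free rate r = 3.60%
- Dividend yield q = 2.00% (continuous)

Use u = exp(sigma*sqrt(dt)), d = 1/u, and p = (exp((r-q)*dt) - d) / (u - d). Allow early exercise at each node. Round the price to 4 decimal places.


dt = T/N = 0.027767
u = exp(sigma*sqrt(dt)) = 1.094155; d = 1/u = 0.913948
p = (exp((r-q)*dt) - d) / (u - d) = 0.479986
Discount per step: exp(-r*dt) = 0.999001
Stock lattice S(k, i) with i counting down-moves:
  k=0: S(0,0) = 25.1600
  k=1: S(1,0) = 27.5289; S(1,1) = 22.9949
  k=2: S(2,0) = 30.1209; S(2,1) = 25.1600; S(2,2) = 21.0162
  k=3: S(3,0) = 32.9569; S(3,1) = 27.5289; S(3,2) = 22.9949; S(3,3) = 19.2077
Terminal payoffs V(N, i) = max(S_T - K, 0):
  V(3,0) = 10.926926; V(3,1) = 5.498929; V(3,2) = 0.964923; V(3,3) = 0.000000
Backward induction: V(k, i) = exp(-r*dt) * [p * V(k+1, i) + (1-p) * V(k+1, i+1)]; then take max(V_cont, immediate exercise) for American.
  V(2,0) = exp(-r*dt) * [p*10.926926 + (1-p)*5.498929] = 8.096192; exercise = 8.090904; V(2,0) = max -> 8.096192
  V(2,1) = exp(-r*dt) * [p*5.498929 + (1-p)*0.964923] = 3.138042; exercise = 3.130000; V(2,1) = max -> 3.138042
  V(2,2) = exp(-r*dt) * [p*0.964923 + (1-p)*0.000000] = 0.462686; exercise = 0.000000; V(2,2) = max -> 0.462686
  V(1,0) = exp(-r*dt) * [p*8.096192 + (1-p)*3.138042] = 5.512369; exercise = 5.498929; V(1,0) = max -> 5.512369
  V(1,1) = exp(-r*dt) * [p*3.138042 + (1-p)*0.462686] = 1.745073; exercise = 0.964923; V(1,1) = max -> 1.745073
  V(0,0) = exp(-r*dt) * [p*5.512369 + (1-p)*1.745073] = 3.549771; exercise = 3.130000; V(0,0) = max -> 3.549771

Answer: Price = V(0,0) = 3.5498


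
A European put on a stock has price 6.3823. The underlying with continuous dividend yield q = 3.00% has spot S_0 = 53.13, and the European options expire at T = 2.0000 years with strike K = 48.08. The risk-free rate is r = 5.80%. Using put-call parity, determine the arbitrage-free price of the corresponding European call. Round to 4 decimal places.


Put-call parity: C - P = S_0 * exp(-qT) - K * exp(-rT).
S_0 * exp(-qT) = 53.1300 * 0.94176453 = 50.03594967
K * exp(-rT) = 48.0800 * 0.89047522 = 42.81404874
C = P + S*exp(-qT) - K*exp(-rT)
C = 6.3823 + 50.03594967 - 42.81404874 = 13.6042

Answer: Call price = 13.6042


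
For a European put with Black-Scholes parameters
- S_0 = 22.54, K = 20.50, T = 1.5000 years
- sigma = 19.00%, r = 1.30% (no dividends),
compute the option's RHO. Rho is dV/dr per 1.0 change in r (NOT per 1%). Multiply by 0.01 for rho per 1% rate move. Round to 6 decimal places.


Answer: Rho = -10.668794

Derivation:
d1 = 0.6078242166; d2 = 0.3751226910
phi(d1) = 0.3316537844; exp(-qT) = 1.0000000000; exp(-rT) = 0.9806888952
N(-d2) = 0.3537846111
Rho = -K*T*exp(-rT)*N(-d2) = -20.5000 * 1.5000 * 0.9806888952 * 0.3537846111 = -10.668794
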